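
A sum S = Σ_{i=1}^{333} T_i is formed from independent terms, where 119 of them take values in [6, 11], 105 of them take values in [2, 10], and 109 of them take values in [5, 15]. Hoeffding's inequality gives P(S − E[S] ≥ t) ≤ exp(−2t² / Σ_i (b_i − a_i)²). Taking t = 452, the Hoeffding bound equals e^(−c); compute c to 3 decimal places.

Σ(b_i − a_i)² = 119·5² + 105·8² + 109·10² = 20595.
c = 2t² / 20595 = 2·452² / 20595 = 19.8402.

19.840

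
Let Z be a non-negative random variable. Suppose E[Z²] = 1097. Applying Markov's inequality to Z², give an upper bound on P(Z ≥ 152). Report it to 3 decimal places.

0.047

Since Z ≥ 0, the event {Z ≥ 152} is the same as {Z² ≥ 23104}.
Markov's inequality applied to Z² gives P(Z² ≥ 23104) ≤ E[Z²]/23104 = 1097/23104 = 0.0475.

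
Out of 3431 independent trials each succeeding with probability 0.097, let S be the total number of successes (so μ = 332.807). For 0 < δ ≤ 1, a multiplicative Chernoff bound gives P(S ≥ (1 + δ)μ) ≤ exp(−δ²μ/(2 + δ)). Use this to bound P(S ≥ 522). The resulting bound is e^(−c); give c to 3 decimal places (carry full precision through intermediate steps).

Write 522 = (1 + δ)μ, so δ = 522/332.807 − 1 = 0.5684766…
Then the exponent is δ²μ/(2 + δ) = (522 − μ)² / (μ·(2 + δ)) = 41.873769.

41.874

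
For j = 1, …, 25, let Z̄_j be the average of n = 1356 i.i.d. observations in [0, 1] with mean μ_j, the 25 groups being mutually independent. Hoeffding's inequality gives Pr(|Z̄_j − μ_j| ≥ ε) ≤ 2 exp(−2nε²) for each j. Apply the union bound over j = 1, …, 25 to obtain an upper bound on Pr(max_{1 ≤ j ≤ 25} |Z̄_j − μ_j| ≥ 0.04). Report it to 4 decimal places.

0.6523

Per-experiment Hoeffding bound: 2·exp(−2·1356·0.04²) = 2·exp(−4.33920) = 0.026094.
Union bound over 25 events: 25·0.026094 = 0.65235.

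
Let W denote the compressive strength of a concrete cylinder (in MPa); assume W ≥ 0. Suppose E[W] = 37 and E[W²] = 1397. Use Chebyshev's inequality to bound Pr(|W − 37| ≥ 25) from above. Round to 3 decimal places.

0.045

Var(W) = E[W²] − (E[W])² = 1397 − 1369 = 28.
Chebyshev's inequality: Pr(|W − μ| ≥ t) ≤ Var(W)/t² = 28/625 = 0.0448.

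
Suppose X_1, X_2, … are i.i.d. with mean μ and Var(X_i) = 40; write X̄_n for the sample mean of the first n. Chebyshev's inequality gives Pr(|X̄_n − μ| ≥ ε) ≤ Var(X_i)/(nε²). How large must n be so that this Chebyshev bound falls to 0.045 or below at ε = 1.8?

Require 40/(n·1.8²) ≤ 0.045, i.e. n ≥ 40/(0.045·1.8²) = 274.348.
The smallest integer n is 275.

275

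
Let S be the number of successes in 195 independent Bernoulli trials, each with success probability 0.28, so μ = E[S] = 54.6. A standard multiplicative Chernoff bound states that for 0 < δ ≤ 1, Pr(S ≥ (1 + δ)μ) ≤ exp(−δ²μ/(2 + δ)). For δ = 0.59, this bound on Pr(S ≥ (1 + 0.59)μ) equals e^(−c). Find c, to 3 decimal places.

c = δ²μ/(2 + δ) = 0.59²·54.6/(2 + 0.59) = 7.3383.

7.338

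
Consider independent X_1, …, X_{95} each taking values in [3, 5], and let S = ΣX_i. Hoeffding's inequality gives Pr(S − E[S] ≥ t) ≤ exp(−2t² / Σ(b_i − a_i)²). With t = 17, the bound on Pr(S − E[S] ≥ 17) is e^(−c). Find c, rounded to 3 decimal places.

1.521

Σ(b_i − a_i)² = 95·(2)² = 380.
c = 2t²/380 = 2·17²/380 = 1.5211.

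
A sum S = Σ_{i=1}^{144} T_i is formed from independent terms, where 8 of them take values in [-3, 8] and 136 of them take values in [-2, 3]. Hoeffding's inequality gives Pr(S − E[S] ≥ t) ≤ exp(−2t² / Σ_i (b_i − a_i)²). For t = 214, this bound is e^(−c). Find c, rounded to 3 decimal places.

Σ(b_i − a_i)² = 8·11² + 136·5² = 4368.
c = 2t² / 4368 = 2·214² / 4368 = 20.9689.

20.969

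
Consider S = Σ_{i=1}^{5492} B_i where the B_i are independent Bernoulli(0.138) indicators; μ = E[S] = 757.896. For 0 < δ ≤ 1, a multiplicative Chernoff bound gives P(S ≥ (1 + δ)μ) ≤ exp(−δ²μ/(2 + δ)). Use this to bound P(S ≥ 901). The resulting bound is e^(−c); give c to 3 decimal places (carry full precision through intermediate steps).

12.345

Write 901 = (1 + δ)μ, so δ = 901/757.896 − 1 = 0.1888175…
Then the exponent is δ²μ/(2 + δ) = (901 − μ)² / (μ·(2 + δ)) = 12.344809.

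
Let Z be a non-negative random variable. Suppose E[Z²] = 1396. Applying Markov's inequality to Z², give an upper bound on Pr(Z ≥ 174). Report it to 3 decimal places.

Since Z ≥ 0, the event {Z ≥ 174} is the same as {Z² ≥ 30276}.
Markov's inequality applied to Z² gives Pr(Z² ≥ 30276) ≤ E[Z²]/30276 = 1396/30276 = 0.0461.

0.046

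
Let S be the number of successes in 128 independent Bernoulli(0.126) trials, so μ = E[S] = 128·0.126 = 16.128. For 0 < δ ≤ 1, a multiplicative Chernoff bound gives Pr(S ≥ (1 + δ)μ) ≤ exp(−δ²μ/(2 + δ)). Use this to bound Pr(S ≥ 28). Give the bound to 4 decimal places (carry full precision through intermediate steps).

0.0410

Write 28 = (1 + δ)μ, so δ = 28/16.128 − 1 = 0.7361111…
Then the exponent is δ²μ/(2 + δ) = (28 − μ)² / (μ·(2 + δ)) = 3.193990.
Bound = exp(−3.193990) = 0.04101.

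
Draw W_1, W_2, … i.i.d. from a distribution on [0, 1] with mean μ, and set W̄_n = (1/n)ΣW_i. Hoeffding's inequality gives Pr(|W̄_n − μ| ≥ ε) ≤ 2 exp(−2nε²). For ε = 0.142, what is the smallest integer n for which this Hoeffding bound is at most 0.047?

94

Require 2·exp(−2nε²) ≤ 0.047, i.e. 2nε² ≥ ln(2/0.047) = 3.750755.
So n ≥ 3.750755 / (2·0.142²) = 93.006.
The smallest integer n is 94.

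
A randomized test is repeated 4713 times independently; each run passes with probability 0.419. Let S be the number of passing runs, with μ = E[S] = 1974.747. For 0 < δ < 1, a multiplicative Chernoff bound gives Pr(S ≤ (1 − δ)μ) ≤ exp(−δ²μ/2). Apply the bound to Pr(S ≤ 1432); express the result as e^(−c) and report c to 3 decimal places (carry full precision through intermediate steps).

74.585

Write 1432 = (1 − δ)μ, so δ = 1 − 1432/1974.747 = 0.2748438…
Then the exponent is δ²μ/2 = (μ − 1432)²/(2μ) = 74.585328.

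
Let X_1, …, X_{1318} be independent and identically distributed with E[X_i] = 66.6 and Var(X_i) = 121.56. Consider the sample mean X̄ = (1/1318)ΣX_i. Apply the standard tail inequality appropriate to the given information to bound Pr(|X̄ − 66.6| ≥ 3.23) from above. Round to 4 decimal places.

With mean and variance of each term known, Chebyshev's inequality bounds the deviation of the sum (or sample mean).
Var(X̄) = Var(X_i)/n = 121.56/1318 = 0.092231.
Chebyshev: Pr(|X̄ − 66.6| ≥ 3.23) ≤ Var(X̄)/(3.23)² = 121.56/(1318·3.23²) = 0.0088.

0.0088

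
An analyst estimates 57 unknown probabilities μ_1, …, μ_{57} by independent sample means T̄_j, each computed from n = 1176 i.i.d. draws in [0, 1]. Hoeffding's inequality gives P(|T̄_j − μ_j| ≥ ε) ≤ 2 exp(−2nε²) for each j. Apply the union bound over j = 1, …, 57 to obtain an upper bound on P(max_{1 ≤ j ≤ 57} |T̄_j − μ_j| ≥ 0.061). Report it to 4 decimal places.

Per-experiment Hoeffding bound: 2·exp(−2·1176·0.061²) = 2·exp(−8.75179) = 0.00031636.
Union bound over 57 events: 57·0.00031636 = 0.01803.

0.0180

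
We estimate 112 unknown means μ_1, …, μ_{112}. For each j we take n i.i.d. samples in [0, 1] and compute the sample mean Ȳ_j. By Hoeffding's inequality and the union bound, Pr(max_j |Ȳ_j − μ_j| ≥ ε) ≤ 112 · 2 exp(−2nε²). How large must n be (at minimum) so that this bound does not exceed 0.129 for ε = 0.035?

3045

Need 2·112·exp(−2nε²) ≤ 0.129, i.e. exp(−2nε²) ≤ 0.129/224.
So 2nε² ≥ ln(224/0.129) = 7.459589.
Hence n ≥ 7.459589/(2·0.035²) = 3044.730.
The smallest integer n is 3045.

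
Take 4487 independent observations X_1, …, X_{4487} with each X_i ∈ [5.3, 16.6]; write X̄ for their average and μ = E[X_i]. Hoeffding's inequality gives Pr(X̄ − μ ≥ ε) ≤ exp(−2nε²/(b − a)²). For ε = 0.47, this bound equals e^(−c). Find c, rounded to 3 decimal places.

c = 2nε²/(b − a)² = 2·4487·0.47² / 11.3² = 15.5248.

15.525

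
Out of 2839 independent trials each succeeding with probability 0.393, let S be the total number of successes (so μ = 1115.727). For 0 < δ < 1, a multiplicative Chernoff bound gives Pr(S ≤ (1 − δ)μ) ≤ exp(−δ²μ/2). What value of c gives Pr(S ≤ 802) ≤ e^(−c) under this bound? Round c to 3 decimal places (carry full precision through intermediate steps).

44.108

Write 802 = (1 − δ)μ, so δ = 1 − 802/1115.727 = 0.2811862…
Then the exponent is δ²μ/2 = (μ − 802)²/(2μ) = 44.107847.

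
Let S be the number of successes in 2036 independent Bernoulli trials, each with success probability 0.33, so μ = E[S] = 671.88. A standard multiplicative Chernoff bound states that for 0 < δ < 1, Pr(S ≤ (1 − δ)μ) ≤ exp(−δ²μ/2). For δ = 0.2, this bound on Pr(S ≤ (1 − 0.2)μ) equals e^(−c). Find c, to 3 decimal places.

13.438

c = δ²μ/2 = 0.2²·671.88/2 = 13.4376.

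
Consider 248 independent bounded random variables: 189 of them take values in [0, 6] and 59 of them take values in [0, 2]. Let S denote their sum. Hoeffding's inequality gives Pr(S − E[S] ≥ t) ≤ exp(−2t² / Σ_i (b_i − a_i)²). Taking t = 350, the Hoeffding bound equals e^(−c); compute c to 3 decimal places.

Σ(b_i − a_i)² = 189·6² + 59·2² = 7040.
c = 2t² / 7040 = 2·350² / 7040 = 34.8011.

34.801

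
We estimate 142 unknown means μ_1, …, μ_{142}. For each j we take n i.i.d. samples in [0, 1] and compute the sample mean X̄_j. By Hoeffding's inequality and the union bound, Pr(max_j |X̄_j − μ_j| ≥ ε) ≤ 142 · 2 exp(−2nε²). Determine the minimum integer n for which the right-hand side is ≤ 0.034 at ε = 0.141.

228

Need 2·142·exp(−2nε²) ≤ 0.034, i.e. exp(−2nε²) ≤ 0.034/284.
So 2nε² ≥ ln(284/0.034) = 9.030369.
Hence n ≥ 9.030369/(2·0.141²) = 227.111.
The smallest integer n is 228.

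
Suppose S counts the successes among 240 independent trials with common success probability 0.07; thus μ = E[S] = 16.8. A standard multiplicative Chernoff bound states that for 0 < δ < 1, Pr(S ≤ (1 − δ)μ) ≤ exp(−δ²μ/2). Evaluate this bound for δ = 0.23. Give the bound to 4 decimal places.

Exponent = δ²μ/2 = 0.23²·16.8/2 = 0.4444.
Bound = exp(−0.4444) = 0.64123.

0.6412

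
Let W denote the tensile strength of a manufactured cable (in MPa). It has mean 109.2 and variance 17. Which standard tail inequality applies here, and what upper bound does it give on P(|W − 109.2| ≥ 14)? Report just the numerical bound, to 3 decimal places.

Mean and variance are known, so Chebyshev's inequality applies.
Chebyshev: P(|W − μ| ≥ t) ≤ Var(W)/t².
Bound = 17 / 196 = 0.0867.

0.087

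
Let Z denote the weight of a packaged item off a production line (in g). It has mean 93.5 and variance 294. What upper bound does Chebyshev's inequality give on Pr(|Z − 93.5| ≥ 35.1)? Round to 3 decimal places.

0.239

Chebyshev: Pr(|Z − μ| ≥ t) ≤ Var(Z)/t².
Bound = 294 / 1232.01 = 0.2386.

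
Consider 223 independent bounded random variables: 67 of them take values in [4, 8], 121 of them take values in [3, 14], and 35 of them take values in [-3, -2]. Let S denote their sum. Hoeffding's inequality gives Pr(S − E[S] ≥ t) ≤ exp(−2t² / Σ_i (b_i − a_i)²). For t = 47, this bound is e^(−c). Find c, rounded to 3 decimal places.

0.281

Σ(b_i − a_i)² = 67·4² + 121·11² + 35·1² = 15748.
c = 2t² / 15748 = 2·47² / 15748 = 0.2805.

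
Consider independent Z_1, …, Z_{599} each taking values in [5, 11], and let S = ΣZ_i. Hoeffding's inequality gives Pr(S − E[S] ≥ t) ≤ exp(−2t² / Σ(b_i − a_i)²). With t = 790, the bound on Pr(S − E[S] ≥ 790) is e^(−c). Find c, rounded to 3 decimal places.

Σ(b_i − a_i)² = 599·(6)² = 21564.
c = 2t²/21564 = 2·790²/21564 = 57.8835.

57.884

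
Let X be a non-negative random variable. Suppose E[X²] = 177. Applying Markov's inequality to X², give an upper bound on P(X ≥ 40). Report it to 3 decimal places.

0.111

Since X ≥ 0, the event {X ≥ 40} is the same as {X² ≥ 1600}.
Markov's inequality applied to X² gives P(X² ≥ 1600) ≤ E[X²]/1600 = 177/1600 = 0.1106.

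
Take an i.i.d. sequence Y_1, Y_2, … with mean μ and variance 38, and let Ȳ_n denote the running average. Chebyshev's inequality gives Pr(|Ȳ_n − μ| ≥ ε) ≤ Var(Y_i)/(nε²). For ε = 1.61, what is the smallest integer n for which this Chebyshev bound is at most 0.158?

93

Require 38/(n·1.61²) ≤ 0.158, i.e. n ≥ 38/(0.158·1.61²) = 92.784.
The smallest integer n is 93.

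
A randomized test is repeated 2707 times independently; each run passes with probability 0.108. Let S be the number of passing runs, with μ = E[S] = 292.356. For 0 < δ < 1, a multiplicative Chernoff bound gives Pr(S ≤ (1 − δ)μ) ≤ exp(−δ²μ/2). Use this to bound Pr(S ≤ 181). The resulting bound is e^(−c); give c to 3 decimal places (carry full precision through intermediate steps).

Write 181 = (1 − δ)μ, so δ = 1 − 181/292.356 = 0.3808918…
Then the exponent is δ²μ/2 = (μ − 181)²/(2μ) = 21.207293.

21.207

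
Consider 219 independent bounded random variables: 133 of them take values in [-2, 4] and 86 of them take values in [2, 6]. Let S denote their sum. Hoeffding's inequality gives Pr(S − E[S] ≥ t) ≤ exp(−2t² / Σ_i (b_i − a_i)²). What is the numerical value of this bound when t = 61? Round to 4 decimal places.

Σ(b_i − a_i)² = 133·6² + 86·4² = 6164.
Exponent = 2·61² / 6164 = 1.20733.
Bound = exp(−1.20733) = 0.29899.

0.2990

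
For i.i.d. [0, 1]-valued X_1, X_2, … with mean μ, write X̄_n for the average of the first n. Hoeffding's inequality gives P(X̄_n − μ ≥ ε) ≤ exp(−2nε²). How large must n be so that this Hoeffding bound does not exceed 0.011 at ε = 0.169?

Require exp(−2nε²) ≤ 0.011, i.e. 2nε² ≥ ln(1/0.011) = 4.509860.
So n ≥ 4.509860 / (2·0.169²) = 78.951.
The smallest integer n is 79.

79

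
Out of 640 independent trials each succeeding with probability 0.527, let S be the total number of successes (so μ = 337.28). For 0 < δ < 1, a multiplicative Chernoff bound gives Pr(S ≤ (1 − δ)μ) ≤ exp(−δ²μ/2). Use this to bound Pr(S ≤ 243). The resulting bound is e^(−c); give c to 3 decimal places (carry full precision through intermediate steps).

Write 243 = (1 − δ)μ, so δ = 1 − 243/337.28 = 0.2795304…
Then the exponent is δ²μ/2 = (μ − 243)²/(2μ) = 13.177061.

13.177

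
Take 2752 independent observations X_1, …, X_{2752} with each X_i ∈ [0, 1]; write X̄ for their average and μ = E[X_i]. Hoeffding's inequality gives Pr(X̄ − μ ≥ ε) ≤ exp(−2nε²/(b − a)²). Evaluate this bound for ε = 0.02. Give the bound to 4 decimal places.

0.1106

Exponent: 2nε²/(b − a)² = 2·2752·0.02² / 1² = 2.20160.
Bound = exp(−2.20160) = 0.11063.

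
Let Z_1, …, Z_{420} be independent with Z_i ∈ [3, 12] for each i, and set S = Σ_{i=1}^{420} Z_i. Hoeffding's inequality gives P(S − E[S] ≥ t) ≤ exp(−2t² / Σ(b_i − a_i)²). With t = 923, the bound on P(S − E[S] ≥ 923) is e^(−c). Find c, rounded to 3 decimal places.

Σ(b_i − a_i)² = 420·(9)² = 34020.
c = 2t²/34020 = 2·923²/34020 = 50.0840.

50.084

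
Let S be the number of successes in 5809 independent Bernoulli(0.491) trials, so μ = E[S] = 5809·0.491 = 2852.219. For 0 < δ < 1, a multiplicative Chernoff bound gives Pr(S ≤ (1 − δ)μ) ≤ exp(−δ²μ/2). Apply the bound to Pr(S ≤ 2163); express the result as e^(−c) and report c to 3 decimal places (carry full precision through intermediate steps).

Write 2163 = (1 − δ)μ, so δ = 1 − 2163/2852.219 = 0.2416431…
Then the exponent is δ²μ/2 = (μ − 2163)²/(2μ) = 83.272503.

83.273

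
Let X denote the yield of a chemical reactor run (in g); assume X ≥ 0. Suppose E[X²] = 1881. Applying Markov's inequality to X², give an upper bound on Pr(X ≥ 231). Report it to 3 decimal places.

Since X ≥ 0, the event {X ≥ 231} is the same as {X² ≥ 53361}.
Markov's inequality applied to X² gives Pr(X² ≥ 53361) ≤ E[X²]/53361 = 1881/53361 = 0.0353.

0.035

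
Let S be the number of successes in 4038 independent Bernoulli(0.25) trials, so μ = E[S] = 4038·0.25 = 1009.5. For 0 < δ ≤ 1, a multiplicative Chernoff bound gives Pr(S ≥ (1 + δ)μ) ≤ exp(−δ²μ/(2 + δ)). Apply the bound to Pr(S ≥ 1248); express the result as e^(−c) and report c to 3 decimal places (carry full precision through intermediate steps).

Write 1248 = (1 + δ)μ, so δ = 1248/1009.5 − 1 = 0.2362556…
Then the exponent is δ²μ/(2 + δ) = (1248 − μ)² / (μ·(2 + δ)) = 25.197010.

25.197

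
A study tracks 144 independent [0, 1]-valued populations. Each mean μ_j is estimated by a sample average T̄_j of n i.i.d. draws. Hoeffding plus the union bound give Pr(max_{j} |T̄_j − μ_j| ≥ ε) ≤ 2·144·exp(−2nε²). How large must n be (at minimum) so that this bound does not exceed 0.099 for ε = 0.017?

13799

Need 2·144·exp(−2nε²) ≤ 0.099, i.e. exp(−2nε²) ≤ 0.099/288.
So 2nε² ≥ ln(288/0.099) = 7.975596.
Hence n ≥ 7.975596/(2·0.017²) = 13798.609.
The smallest integer n is 13799.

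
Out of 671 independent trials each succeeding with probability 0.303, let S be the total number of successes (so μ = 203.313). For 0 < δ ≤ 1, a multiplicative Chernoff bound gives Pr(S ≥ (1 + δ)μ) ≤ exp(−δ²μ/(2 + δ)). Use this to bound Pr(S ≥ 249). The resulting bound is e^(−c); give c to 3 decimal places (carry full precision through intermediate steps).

4.615

Write 249 = (1 + δ)μ, so δ = 249/203.313 − 1 = 0.2247126…
Then the exponent is δ²μ/(2 + δ) = (249 − μ)² / (μ·(2 + δ)) = 4.614729.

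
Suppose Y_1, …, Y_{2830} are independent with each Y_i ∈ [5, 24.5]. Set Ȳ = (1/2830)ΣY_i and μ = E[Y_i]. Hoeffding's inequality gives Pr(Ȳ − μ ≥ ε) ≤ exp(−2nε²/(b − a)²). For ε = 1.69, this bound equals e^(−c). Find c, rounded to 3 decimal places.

42.513

c = 2nε²/(b − a)² = 2·2830·1.69² / 19.5² = 42.5129.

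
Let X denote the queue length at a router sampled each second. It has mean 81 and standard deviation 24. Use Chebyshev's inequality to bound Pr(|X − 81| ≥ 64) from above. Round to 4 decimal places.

0.1406

Chebyshev: Pr(|X − μ| ≥ t) ≤ Var(X)/t².
Var(X) = σ² = 24² = 576.
Bound = 576 / 4096 = 0.1406.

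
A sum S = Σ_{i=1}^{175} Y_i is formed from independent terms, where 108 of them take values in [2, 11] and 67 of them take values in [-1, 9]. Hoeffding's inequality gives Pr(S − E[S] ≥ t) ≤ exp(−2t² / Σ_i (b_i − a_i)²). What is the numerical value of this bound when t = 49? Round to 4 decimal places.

0.7328

Σ(b_i − a_i)² = 108·9² + 67·10² = 15448.
Exponent = 2·49² / 15448 = 0.31085.
Bound = exp(−0.31085) = 0.73282.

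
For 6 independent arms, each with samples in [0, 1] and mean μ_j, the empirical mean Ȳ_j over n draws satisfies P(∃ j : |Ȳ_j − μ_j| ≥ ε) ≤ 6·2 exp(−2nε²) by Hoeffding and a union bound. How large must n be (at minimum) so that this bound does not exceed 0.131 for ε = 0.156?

93

Need 2·6·exp(−2nε²) ≤ 0.131, i.e. exp(−2nε²) ≤ 0.131/12.
So 2nε² ≥ ln(12/0.131) = 4.517465.
Hence n ≥ 4.517465/(2·0.156²) = 92.814.
The smallest integer n is 93.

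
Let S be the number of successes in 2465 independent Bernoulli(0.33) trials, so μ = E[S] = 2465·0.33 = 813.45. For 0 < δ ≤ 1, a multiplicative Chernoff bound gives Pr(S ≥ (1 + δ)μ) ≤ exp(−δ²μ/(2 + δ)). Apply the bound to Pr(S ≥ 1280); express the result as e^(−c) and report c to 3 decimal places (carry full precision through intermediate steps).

103.976

Write 1280 = (1 + δ)μ, so δ = 1280/813.45 − 1 = 0.5735448…
Then the exponent is δ²μ/(2 + δ) = (1280 − μ)² / (μ·(2 + δ)) = 103.976165.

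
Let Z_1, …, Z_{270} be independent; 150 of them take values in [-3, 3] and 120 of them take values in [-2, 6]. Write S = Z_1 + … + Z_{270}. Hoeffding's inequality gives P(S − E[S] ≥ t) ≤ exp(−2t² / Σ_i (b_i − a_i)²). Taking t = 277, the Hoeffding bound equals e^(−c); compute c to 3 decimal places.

11.732

Σ(b_i − a_i)² = 150·6² + 120·8² = 13080.
c = 2t² / 13080 = 2·277² / 13080 = 11.7323.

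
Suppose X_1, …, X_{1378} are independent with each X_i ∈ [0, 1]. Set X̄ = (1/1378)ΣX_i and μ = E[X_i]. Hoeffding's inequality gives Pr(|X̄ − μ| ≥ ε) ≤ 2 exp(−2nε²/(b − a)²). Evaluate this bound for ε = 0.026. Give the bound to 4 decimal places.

Exponent: 2nε²/(b − a)² = 2·1378·0.026² / 1² = 1.86306.
Bound = 2·exp(−1.86306) = 0.31040.

0.3104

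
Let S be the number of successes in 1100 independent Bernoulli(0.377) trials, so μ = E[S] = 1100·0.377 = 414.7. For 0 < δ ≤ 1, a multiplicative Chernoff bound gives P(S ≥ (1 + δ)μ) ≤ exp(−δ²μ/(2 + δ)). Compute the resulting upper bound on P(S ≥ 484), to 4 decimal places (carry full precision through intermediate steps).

0.0048

Write 484 = (1 + δ)μ, so δ = 484/414.7 − 1 = 0.1671088…
Then the exponent is δ²μ/(2 + δ) = (484 − μ)² / (μ·(2 + δ)) = 5.343819.
Bound = exp(−5.343819) = 0.00478.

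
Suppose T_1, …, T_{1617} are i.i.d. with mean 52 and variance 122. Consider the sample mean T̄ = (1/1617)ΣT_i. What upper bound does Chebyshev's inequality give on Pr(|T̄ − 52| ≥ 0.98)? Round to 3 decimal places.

Var(T̄) = Var(T_i)/n = 122/1617 = 0.075448.
Chebyshev: Pr(|T̄ − 52| ≥ 0.98) ≤ Var(T̄)/(0.98)² = 122/(1617·0.98²) = 0.0786.

0.079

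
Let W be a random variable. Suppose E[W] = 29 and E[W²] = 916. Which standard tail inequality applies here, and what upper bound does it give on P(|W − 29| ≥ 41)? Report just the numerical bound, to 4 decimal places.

The first two moments determine the variance, so Chebyshev's inequality is the sharpest standard bound available.
Var(W) = E[W²] − (E[W])² = 916 − 841 = 75.
Chebyshev's inequality: P(|W − μ| ≥ t) ≤ Var(W)/t² = 75/1681 = 0.0446.

0.0446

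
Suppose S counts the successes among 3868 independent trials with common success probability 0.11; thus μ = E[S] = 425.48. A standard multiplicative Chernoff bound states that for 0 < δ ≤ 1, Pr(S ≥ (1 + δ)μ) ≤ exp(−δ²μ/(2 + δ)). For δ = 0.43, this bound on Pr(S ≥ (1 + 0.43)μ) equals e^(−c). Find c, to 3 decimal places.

c = δ²μ/(2 + δ) = 0.43²·425.48/(2 + 0.43) = 32.3750.

32.375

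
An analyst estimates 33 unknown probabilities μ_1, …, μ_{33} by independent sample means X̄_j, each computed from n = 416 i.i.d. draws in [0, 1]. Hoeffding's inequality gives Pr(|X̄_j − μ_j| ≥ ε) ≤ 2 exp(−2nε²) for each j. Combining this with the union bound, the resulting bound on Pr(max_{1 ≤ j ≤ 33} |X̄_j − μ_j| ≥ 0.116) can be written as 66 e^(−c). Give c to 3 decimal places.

11.195

Union bound over the 33 events: Pr(max_{1 ≤ j ≤ 33} |X̄_j − μ_j| ≥ 0.116) ≤ 33·2·exp(−2nε²) = 66 exp(−2·416·0.116²).
So c = 2·416·0.116² = 11.1954.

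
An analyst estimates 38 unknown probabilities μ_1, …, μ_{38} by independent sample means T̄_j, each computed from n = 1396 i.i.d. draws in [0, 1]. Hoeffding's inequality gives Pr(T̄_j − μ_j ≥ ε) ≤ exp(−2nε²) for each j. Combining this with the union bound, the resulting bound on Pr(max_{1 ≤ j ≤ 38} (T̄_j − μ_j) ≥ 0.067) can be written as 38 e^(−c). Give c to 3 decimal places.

Union bound over the 38 events: Pr(max_{1 ≤ j ≤ 38} (T̄_j − μ_j) ≥ 0.067) ≤ 38·exp(−2nε²) = 38 exp(−2·1396·0.067²).
So c = 2·1396·0.067² = 12.5333.

12.533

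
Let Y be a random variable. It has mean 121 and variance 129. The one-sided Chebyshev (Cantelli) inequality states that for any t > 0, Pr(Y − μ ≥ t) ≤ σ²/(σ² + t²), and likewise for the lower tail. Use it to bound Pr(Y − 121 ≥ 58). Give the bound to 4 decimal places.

0.0369

Here σ² = 129 and t = 58, so σ² + t² = 3493.
Cantelli's bound: 129/3493 = 0.0369.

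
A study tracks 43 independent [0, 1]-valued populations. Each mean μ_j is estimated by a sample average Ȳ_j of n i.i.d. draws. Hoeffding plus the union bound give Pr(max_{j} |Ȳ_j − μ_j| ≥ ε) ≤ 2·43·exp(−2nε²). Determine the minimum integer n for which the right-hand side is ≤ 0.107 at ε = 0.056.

1067

Need 2·43·exp(−2nε²) ≤ 0.107, i.e. exp(−2nε²) ≤ 0.107/86.
So 2nε² ≥ ln(86/0.107) = 6.689274.
Hence n ≥ 6.689274/(2·0.056²) = 1066.530.
The smallest integer n is 1067.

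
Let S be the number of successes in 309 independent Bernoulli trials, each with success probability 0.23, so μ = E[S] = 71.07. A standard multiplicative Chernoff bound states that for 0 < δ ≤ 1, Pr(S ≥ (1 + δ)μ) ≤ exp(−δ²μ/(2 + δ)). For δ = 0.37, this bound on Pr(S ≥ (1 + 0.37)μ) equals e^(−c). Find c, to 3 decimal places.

4.105

c = δ²μ/(2 + δ) = 0.37²·71.07/(2 + 0.37) = 4.1053.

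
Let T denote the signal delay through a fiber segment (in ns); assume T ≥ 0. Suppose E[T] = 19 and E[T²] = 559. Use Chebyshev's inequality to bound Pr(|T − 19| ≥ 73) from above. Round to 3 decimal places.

0.037

Var(T) = E[T²] − (E[T])² = 559 − 361 = 198.
Chebyshev's inequality: Pr(|T − μ| ≥ t) ≤ Var(T)/t² = 198/5329 = 0.0372.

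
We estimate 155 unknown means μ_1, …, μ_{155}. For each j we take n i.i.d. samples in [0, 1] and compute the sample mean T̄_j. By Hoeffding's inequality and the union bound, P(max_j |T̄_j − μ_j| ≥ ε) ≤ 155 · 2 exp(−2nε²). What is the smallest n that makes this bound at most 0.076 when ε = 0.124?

271

Need 2·155·exp(−2nε²) ≤ 0.076, i.e. exp(−2nε²) ≤ 0.076/310.
So 2nε² ≥ ln(310/0.076) = 8.313594.
Hence n ≥ 8.313594/(2·0.124²) = 270.343.
The smallest integer n is 271.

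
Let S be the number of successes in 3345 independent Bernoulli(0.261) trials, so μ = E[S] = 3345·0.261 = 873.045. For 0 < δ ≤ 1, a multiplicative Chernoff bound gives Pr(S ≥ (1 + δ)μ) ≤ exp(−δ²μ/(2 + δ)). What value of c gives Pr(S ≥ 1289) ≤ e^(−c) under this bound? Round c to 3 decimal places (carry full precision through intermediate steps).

Write 1289 = (1 + δ)μ, so δ = 1289/873.045 − 1 = 0.4764416…
Then the exponent is δ²μ/(2 + δ) = (1289 − μ)² / (μ·(2 + δ)) = 80.025421.

80.025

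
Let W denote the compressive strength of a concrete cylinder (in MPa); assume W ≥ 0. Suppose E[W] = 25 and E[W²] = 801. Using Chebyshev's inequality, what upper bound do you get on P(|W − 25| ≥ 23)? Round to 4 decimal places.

0.3327

Var(W) = E[W²] − (E[W])² = 801 − 625 = 176.
Chebyshev's inequality: P(|W − μ| ≥ t) ≤ Var(W)/t² = 176/529 = 0.3327.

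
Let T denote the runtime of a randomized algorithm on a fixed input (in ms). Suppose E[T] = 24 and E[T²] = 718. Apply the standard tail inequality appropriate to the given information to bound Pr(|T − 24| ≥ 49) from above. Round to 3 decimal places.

The first two moments determine the variance, so Chebyshev's inequality is the sharpest standard bound available.
Var(T) = E[T²] − (E[T])² = 718 − 576 = 142.
Chebyshev's inequality: Pr(|T − μ| ≥ t) ≤ Var(T)/t² = 142/2401 = 0.0591.

0.059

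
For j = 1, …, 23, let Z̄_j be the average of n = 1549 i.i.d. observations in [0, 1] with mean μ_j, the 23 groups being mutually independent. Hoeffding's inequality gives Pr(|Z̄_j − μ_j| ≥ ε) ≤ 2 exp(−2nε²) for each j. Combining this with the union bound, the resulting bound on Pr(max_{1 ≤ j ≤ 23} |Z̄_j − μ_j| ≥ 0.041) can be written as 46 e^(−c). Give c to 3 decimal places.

Union bound over the 23 events: Pr(max_{1 ≤ j ≤ 23} |Z̄_j − μ_j| ≥ 0.041) ≤ 23·2·exp(−2nε²) = 46 exp(−2·1549·0.041²).
So c = 2·1549·0.041² = 5.2077.

5.208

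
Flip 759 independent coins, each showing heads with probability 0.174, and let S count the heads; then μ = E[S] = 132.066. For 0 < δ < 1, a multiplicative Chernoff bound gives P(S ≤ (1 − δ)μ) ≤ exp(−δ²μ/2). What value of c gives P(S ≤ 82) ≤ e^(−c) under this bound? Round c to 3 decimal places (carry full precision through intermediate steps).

Write 82 = (1 − δ)μ, so δ = 1 − 82/132.066 = 0.3790983…
Then the exponent is δ²μ/2 = (μ − 82)²/(2μ) = 9.489968.

9.490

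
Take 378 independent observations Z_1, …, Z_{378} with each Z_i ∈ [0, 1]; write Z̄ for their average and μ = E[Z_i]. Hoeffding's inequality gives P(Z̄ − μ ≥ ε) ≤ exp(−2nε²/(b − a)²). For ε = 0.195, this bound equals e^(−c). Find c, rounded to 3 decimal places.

c = 2nε²/(b − a)² = 2·378·0.195² / 1² = 28.7469.

28.747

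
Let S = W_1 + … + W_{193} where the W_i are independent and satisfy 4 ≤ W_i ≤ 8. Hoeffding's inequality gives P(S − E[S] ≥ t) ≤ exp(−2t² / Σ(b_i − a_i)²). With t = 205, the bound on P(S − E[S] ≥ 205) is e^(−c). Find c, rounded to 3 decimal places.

Σ(b_i − a_i)² = 193·(4)² = 3088.
c = 2t²/3088 = 2·205²/3088 = 27.2183.

27.218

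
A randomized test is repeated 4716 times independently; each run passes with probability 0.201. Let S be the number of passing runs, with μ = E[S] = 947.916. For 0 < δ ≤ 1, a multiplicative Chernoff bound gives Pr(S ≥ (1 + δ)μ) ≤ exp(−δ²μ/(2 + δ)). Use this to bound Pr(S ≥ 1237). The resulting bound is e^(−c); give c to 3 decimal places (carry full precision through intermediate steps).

Write 1237 = (1 + δ)μ, so δ = 1237/947.916 − 1 = 0.304968…
Then the exponent is δ²μ/(2 + δ) = (1237 − μ)² / (μ·(2 + δ)) = 38.248408.

38.248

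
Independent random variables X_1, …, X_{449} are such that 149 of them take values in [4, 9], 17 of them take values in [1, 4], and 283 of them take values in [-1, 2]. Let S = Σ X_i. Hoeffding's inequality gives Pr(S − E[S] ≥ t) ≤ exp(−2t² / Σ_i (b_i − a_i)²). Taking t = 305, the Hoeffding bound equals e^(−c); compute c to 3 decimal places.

Σ(b_i − a_i)² = 149·5² + 17·3² + 283·3² = 6425.
c = 2t² / 6425 = 2·305² / 6425 = 28.9572.

28.957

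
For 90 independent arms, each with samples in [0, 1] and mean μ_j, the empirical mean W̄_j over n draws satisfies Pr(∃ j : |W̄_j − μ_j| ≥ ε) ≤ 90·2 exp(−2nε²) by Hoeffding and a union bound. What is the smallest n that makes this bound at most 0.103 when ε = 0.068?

808

Need 2·90·exp(−2nε²) ≤ 0.103, i.e. exp(−2nε²) ≤ 0.103/180.
So 2nε² ≥ ln(180/0.103) = 7.465983.
Hence n ≥ 7.465983/(2·0.068²) = 807.308.
The smallest integer n is 808.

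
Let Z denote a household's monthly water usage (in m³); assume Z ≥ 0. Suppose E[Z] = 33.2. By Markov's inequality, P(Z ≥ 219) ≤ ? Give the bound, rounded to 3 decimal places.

Markov's inequality: for a non-negative random variable, P(Z ≥ a) ≤ E[Z]/a.
Here E[Z] = 33.2 and a = 219, so the bound is 33.2/219 = 0.1516.

0.152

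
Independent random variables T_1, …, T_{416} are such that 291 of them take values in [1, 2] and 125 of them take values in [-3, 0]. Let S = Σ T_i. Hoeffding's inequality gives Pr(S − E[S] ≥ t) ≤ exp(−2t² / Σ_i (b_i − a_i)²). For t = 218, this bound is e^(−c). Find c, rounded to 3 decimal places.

67.124

Σ(b_i − a_i)² = 291·1² + 125·3² = 1416.
c = 2t² / 1416 = 2·218² / 1416 = 67.1243.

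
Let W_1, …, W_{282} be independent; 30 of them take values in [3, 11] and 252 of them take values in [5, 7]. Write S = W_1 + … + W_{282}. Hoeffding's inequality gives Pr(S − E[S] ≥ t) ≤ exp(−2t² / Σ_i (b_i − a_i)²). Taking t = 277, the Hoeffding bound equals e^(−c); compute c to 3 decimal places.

Σ(b_i − a_i)² = 30·8² + 252·2² = 2928.
c = 2t² / 2928 = 2·277² / 2928 = 52.4105.

52.411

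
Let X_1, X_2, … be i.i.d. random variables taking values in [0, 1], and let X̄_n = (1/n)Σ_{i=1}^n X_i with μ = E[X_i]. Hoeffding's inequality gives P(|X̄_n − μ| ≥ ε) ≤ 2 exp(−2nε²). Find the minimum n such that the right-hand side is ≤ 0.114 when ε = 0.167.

52

Require 2·exp(−2nε²) ≤ 0.114, i.e. 2nε² ≥ ln(2/0.114) = 2.864704.
So n ≥ 2.864704 / (2·0.167²) = 51.359.
The smallest integer n is 52.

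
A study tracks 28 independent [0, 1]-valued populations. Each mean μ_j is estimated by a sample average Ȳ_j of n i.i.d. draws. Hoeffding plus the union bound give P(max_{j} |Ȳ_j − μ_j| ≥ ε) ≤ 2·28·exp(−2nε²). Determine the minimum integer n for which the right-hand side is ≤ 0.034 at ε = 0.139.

192

Need 2·28·exp(−2nε²) ≤ 0.034, i.e. exp(−2nε²) ≤ 0.034/56.
So 2nε² ≥ ln(56/0.034) = 7.406746.
Hence n ≥ 7.406746/(2·0.139²) = 191.676.
The smallest integer n is 192.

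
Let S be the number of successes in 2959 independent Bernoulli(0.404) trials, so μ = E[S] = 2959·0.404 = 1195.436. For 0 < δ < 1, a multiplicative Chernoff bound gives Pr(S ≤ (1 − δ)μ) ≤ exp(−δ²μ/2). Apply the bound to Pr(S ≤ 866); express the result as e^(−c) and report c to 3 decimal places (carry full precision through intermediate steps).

45.393

Write 866 = (1 − δ)μ, so δ = 1 − 866/1195.436 = 0.2755781…
Then the exponent is δ²μ/2 = (μ − 866)²/(2μ) = 45.392676.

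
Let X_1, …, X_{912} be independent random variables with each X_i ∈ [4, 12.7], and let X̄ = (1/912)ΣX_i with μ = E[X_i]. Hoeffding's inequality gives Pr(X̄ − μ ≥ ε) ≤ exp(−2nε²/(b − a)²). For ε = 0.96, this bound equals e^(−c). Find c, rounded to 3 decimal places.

22.209

c = 2nε²/(b − a)² = 2·912·0.96² / 8.7² = 22.2090.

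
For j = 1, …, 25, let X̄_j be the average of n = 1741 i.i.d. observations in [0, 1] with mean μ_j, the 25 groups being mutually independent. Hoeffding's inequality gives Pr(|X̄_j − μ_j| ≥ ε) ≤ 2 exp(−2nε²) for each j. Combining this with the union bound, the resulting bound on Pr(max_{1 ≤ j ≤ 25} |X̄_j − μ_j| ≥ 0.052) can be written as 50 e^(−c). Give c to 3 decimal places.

9.415

Union bound over the 25 events: Pr(max_{1 ≤ j ≤ 25} |X̄_j − μ_j| ≥ 0.052) ≤ 25·2·exp(−2nε²) = 50 exp(−2·1741·0.052²).
So c = 2·1741·0.052² = 9.4153.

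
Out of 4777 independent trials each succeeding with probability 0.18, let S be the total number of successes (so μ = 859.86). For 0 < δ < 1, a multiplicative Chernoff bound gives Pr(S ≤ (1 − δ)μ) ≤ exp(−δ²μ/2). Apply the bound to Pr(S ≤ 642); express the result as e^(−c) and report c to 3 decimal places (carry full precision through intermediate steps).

Write 642 = (1 − δ)μ, so δ = 1 − 642/859.86 = 0.2533668…
Then the exponent is δ²μ/2 = (μ − 642)²/(2μ) = 27.599248.

27.599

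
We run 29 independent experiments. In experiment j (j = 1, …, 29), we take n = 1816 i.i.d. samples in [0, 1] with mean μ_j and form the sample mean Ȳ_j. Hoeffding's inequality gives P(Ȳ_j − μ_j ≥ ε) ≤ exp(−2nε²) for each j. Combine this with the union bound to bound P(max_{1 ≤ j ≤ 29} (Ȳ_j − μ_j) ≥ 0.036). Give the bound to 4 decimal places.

Per-experiment Hoeffding bound: exp(−2·1816·0.036²) = exp(−4.70707) = 0.0090312.
Union bound over 29 events: 29·0.0090312 = 0.26190.

0.2619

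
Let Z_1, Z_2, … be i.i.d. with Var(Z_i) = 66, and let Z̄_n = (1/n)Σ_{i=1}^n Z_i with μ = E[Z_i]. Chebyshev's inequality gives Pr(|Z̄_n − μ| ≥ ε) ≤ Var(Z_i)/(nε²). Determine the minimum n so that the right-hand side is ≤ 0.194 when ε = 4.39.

18

Require 66/(n·4.39²) ≤ 0.194, i.e. n ≥ 66/(0.194·4.39²) = 17.653.
The smallest integer n is 18.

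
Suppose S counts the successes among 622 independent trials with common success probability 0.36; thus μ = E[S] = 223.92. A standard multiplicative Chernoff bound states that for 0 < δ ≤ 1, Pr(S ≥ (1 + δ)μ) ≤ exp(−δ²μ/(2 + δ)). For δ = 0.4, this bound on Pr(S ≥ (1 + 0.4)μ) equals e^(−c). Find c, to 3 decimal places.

14.928

c = δ²μ/(2 + δ) = 0.4²·223.92/(2 + 0.4) = 14.9280.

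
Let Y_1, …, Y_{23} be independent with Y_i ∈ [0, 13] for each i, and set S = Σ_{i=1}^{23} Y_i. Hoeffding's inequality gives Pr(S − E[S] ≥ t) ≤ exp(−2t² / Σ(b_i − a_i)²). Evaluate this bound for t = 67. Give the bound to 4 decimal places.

0.0993

Σ(b_i − a_i)² = 23·(13)² = 3887.
Exponent = 2·67²/3887 = 2.3098.
Bound = exp(−2.3098) = 0.09929.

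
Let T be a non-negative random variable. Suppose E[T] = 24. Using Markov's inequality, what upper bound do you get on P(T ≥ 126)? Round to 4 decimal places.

Markov's inequality: for a non-negative random variable, P(T ≥ a) ≤ E[T]/a.
Here E[T] = 24 and a = 126, so the bound is 24/126 = 0.1905.

0.1905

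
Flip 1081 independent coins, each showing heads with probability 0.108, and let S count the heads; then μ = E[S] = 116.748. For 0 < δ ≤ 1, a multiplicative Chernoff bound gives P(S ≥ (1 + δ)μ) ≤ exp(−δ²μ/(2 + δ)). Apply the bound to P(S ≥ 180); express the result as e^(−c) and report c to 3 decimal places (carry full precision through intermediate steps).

Write 180 = (1 + δ)μ, so δ = 180/116.748 − 1 = 0.5417823…
Then the exponent is δ²μ/(2 + δ) = (180 − μ)² / (μ·(2 + δ)) = 13.482199.

13.482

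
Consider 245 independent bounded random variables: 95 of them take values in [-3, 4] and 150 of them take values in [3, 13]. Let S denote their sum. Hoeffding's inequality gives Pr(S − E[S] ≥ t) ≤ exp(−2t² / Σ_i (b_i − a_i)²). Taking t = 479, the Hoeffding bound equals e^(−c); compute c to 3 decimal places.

Σ(b_i − a_i)² = 95·7² + 150·10² = 19655.
c = 2t² / 19655 = 2·479² / 19655 = 23.3468.

23.347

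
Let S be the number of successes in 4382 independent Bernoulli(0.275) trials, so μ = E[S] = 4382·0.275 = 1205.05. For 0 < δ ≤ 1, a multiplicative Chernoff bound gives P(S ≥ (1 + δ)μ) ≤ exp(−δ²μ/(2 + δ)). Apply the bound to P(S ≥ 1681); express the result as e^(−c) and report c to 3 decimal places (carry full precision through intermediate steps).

78.491

Write 1681 = (1 + δ)μ, so δ = 1681/1205.05 − 1 = 0.3949629…
Then the exponent is δ²μ/(2 + δ) = (1681 − μ)² / (μ·(2 + δ)) = 78.490810.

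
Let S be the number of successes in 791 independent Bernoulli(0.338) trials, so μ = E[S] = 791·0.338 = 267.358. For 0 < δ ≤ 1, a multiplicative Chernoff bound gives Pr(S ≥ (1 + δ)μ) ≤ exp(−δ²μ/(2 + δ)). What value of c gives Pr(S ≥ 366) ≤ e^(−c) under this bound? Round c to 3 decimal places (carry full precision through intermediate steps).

Write 366 = (1 + δ)μ, so δ = 366/267.358 − 1 = 0.368951…
Then the exponent is δ²μ/(2 + δ) = (366 − μ)² / (μ·(2 + δ)) = 15.362945.

15.363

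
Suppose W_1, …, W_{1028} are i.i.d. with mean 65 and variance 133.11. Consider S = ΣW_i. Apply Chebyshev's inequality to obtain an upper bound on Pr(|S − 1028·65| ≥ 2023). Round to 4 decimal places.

0.0334

Var(S) = n·Var(W_i) = 1028·133.11 = 136837.08.
Chebyshev: Pr(|S − 1028·65| ≥ 2023) ≤ Var(S)/2023² = 136837.08/4092529 = 0.0334.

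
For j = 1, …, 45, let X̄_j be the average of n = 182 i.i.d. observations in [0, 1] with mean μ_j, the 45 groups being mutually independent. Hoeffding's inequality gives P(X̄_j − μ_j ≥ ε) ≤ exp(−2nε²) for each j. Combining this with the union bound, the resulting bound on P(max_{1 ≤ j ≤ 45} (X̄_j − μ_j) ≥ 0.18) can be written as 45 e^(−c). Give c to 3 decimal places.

11.794

Union bound over the 45 events: P(max_{1 ≤ j ≤ 45} (X̄_j − μ_j) ≥ 0.18) ≤ 45·exp(−2nε²) = 45 exp(−2·182·0.18²).
So c = 2·182·0.18² = 11.7936.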